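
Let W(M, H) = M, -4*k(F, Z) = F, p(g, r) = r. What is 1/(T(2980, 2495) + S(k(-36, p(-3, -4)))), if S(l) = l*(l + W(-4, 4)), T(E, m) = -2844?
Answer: -1/2799 ≈ -0.00035727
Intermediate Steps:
k(F, Z) = -F/4
S(l) = l*(-4 + l) (S(l) = l*(l - 4) = l*(-4 + l))
1/(T(2980, 2495) + S(k(-36, p(-3, -4)))) = 1/(-2844 + (-¼*(-36))*(-4 - ¼*(-36))) = 1/(-2844 + 9*(-4 + 9)) = 1/(-2844 + 9*5) = 1/(-2844 + 45) = 1/(-2799) = -1/2799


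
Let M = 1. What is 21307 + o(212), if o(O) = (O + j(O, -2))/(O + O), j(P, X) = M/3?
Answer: 27103141/1272 ≈ 21308.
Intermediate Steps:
j(P, X) = 1/3
o(O) = (1/3 + O)/(2*O) (o(O) = (O + 1/3)/(O + O) = (1/3 + O)/((2*O)) = (1/3 + O)*(1/(2*O)) = (1/3 + O)/(2*O))
21307 + o(212) = 21307 + (1/6)*(1 + 3*212)/212 = 21307 + (1/6)*(1/212)*(1 + 636) = 21307 + (1/6)*(1/212)*637 = 21307 + 637/1272 = 27103141/1272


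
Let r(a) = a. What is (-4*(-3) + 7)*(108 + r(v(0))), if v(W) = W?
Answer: 2052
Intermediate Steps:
(-4*(-3) + 7)*(108 + r(v(0))) = (-4*(-3) + 7)*(108 + 0) = (12 + 7)*108 = 19*108 = 2052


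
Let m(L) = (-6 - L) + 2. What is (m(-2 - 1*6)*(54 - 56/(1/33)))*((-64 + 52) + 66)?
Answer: -387504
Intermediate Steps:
m(L) = -4 - L
(m(-2 - 1*6)*(54 - 56/(1/33)))*((-64 + 52) + 66) = ((-4 - (-2 - 1*6))*(54 - 56/(1/33)))*((-64 + 52) + 66) = ((-4 - (-2 - 6))*(54 - 56/1/33))*(-12 + 66) = ((-4 - 1*(-8))*(54 - 56*33))*54 = ((-4 + 8)*(54 - 1*1848))*54 = (4*(54 - 1848))*54 = (4*(-1794))*54 = -7176*54 = -387504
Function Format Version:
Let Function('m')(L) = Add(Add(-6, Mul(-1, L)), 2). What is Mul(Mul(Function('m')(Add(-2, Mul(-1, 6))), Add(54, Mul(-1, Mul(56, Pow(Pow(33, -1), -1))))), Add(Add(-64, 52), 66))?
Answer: -387504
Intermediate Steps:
Function('m')(L) = Add(-4, Mul(-1, L))
Mul(Mul(Function('m')(Add(-2, Mul(-1, 6))), Add(54, Mul(-1, Mul(56, Pow(Pow(33, -1), -1))))), Add(Add(-64, 52), 66)) = Mul(Mul(Add(-4, Mul(-1, Add(-2, Mul(-1, 6)))), Add(54, Mul(-1, Mul(56, Pow(Pow(33, -1), -1))))), Add(Add(-64, 52), 66)) = Mul(Mul(Add(-4, Mul(-1, Add(-2, -6))), Add(54, Mul(-1, Mul(56, Pow(Rational(1, 33), -1))))), Add(-12, 66)) = Mul(Mul(Add(-4, Mul(-1, -8)), Add(54, Mul(-1, Mul(56, 33)))), 54) = Mul(Mul(Add(-4, 8), Add(54, Mul(-1, 1848))), 54) = Mul(Mul(4, Add(54, -1848)), 54) = Mul(Mul(4, -1794), 54) = Mul(-7176, 54) = -387504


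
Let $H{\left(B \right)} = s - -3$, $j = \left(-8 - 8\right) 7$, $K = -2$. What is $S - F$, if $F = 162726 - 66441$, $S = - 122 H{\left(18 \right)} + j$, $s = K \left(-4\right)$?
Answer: $-97739$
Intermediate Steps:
$j = -112$ ($j = \left(-16\right) 7 = -112$)
$s = 8$ ($s = \left(-2\right) \left(-4\right) = 8$)
$H{\left(B \right)} = 11$ ($H{\left(B \right)} = 8 - -3 = 8 + 3 = 11$)
$S = -1454$ ($S = \left(-122\right) 11 - 112 = -1342 - 112 = -1454$)
$F = 96285$ ($F = 162726 - 66441 = 96285$)
$S - F = -1454 - 96285 = -97739$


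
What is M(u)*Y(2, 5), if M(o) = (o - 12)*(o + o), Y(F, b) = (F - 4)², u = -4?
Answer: 512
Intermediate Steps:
Y(F, b) = (-4 + F)²
M(o) = 2*o*(-12 + o) (M(o) = (-12 + o)*(2*o) = 2*o*(-12 + o))
M(u)*Y(2, 5) = (2*(-4)*(-12 - 4))*(-4 + 2)² = (2*(-4)*(-16))*(-2)² = 128*4 = 512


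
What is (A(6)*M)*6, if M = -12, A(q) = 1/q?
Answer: -12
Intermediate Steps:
A(q) = 1/q
(A(6)*M)*6 = (-12/6)*6 = ((1/6)*(-12))*6 = -2*6 = -12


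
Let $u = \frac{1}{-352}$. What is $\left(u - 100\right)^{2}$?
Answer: $\frac{1239110401}{123904} \approx 10001.0$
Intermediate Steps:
$u = - \frac{1}{352} \approx -0.0028409$
$\left(u - 100\right)^{2} = \left(- \frac{1}{352} - 100\right)^{2} = \left(- \frac{35201}{352}\right)^{2} = \frac{1239110401}{123904}$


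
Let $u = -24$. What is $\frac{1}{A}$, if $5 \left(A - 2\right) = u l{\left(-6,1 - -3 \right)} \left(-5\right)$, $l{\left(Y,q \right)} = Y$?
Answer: $- \frac{1}{142} \approx -0.0070423$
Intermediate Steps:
$A = -142$ ($A = 2 + \frac{\left(-24\right) \left(-6\right) \left(-5\right)}{5} = 2 + \frac{144 \left(-5\right)}{5} = 2 + \frac{1}{5} \left(-720\right) = 2 - 144 = -142$)
$\frac{1}{A} = \frac{1}{-142} = - \frac{1}{142}$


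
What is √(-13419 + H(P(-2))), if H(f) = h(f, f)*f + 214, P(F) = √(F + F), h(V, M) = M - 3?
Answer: √(-13209 - 6*I) ≈ 0.0261 - 114.93*I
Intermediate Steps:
h(V, M) = -3 + M
P(F) = √2*√F (P(F) = √(2*F) = √2*√F)
H(f) = 214 + f*(-3 + f) (H(f) = (-3 + f)*f + 214 = f*(-3 + f) + 214 = 214 + f*(-3 + f))
√(-13419 + H(P(-2))) = √(-13419 + (214 + (√2*√(-2))*(-3 + √2*√(-2)))) = √(-13419 + (214 + (√2*(I*√2))*(-3 + √2*(I*√2)))) = √(-13419 + (214 + (2*I)*(-3 + 2*I))) = √(-13419 + (214 + 2*I*(-3 + 2*I))) = √(-13205 + 2*I*(-3 + 2*I))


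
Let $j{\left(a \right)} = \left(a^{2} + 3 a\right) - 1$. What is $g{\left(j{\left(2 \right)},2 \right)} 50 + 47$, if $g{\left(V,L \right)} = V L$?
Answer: $947$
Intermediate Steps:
$j{\left(a \right)} = -1 + a^{2} + 3 a$
$g{\left(V,L \right)} = L V$
$g{\left(j{\left(2 \right)},2 \right)} 50 + 47 = 2 \left(-1 + 2^{2} + 3 \cdot 2\right) 50 + 47 = 2 \left(-1 + 4 + 6\right) 50 + 47 = 2 \cdot 9 \cdot 50 + 47 = 18 \cdot 50 + 47 = 900 + 47 = 947$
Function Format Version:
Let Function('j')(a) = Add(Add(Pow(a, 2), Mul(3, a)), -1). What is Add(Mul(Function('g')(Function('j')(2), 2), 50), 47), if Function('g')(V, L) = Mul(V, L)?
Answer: 947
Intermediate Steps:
Function('j')(a) = Add(-1, Pow(a, 2), Mul(3, a))
Function('g')(V, L) = Mul(L, V)
Add(Mul(Function('g')(Function('j')(2), 2), 50), 47) = Add(Mul(Mul(2, Add(-1, Pow(2, 2), Mul(3, 2))), 50), 47) = Add(Mul(Mul(2, Add(-1, 4, 6)), 50), 47) = Add(Mul(Mul(2, 9), 50), 47) = Add(Mul(18, 50), 47) = Add(900, 47) = 947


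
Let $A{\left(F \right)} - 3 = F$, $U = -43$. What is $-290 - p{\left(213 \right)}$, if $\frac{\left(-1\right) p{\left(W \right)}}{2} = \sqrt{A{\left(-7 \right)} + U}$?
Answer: $-290 + 2 i \sqrt{47} \approx -290.0 + 13.711 i$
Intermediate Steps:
$A{\left(F \right)} = 3 + F$
$p{\left(W \right)} = - 2 i \sqrt{47}$ ($p{\left(W \right)} = - 2 \sqrt{\left(3 - 7\right) - 43} = - 2 \sqrt{-4 - 43} = - 2 \sqrt{-47} = - 2 i \sqrt{47}$)
$-290 - p{\left(213 \right)} = -290 - - 2 i \sqrt{47} = -290 + 2 i \sqrt{47}$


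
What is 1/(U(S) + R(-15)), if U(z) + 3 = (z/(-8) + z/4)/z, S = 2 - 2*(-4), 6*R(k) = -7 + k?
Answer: -24/157 ≈ -0.15287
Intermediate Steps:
R(k) = -7/6 + k/6 (R(k) = (-7 + k)/6 = -7/6 + k/6)
S = 10 (S = 2 + 8 = 10)
U(z) = -23/8 (U(z) = -3 + (z/(-8) + z/4)/z = -3 + (z*(-⅛) + z*(¼))/z = -3 + (-z/8 + z/4)/z = -3 + (z/8)/z = -3 + ⅛ = -23/8)
1/(U(S) + R(-15)) = 1/(-23/8 + (-7/6 + (⅙)*(-15))) = 1/(-23/8 + (-7/6 - 5/2)) = 1/(-23/8 - 11/3) = 1/(-157/24) = -24/157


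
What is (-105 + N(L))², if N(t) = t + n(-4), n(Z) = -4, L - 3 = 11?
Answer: 9025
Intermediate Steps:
L = 14 (L = 3 + 11 = 14)
N(t) = -4 + t (N(t) = t - 4 = -4 + t)
(-105 + N(L))² = (-105 + (-4 + 14))² = (-105 + 10)² = (-95)² = 9025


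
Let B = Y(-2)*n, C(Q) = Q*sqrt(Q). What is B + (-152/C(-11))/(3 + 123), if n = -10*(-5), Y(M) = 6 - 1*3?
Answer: 150 - 76*I*sqrt(11)/7623 ≈ 150.0 - 0.033066*I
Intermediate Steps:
C(Q) = Q**(3/2)
Y(M) = 3 (Y(M) = 6 - 3 = 3)
n = 50
B = 150 (B = 3*50 = 150)
B + (-152/C(-11))/(3 + 123) = 150 + (-152*I*sqrt(11)/121)/(3 + 123) = 150 + (-152*I*sqrt(11)/121)/126 = 150 - 76*I*sqrt(11)/7623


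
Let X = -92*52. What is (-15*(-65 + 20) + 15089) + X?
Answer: 10980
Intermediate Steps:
X = -4784
(-15*(-65 + 20) + 15089) + X = (-15*(-65 + 20) + 15089) - 4784 = (-15*(-45) + 15089) - 4784 = (675 + 15089) - 4784 = 15764 - 4784 = 10980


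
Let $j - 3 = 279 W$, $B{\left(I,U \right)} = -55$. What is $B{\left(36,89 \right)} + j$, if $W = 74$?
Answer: $20594$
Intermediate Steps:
$j = 20649$ ($j = 3 + 279 \cdot 74 = 3 + 20646 = 20649$)
$B{\left(36,89 \right)} + j = -55 + 20649 = 20594$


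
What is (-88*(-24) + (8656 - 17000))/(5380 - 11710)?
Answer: 3116/3165 ≈ 0.98452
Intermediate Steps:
(-88*(-24) + (8656 - 17000))/(5380 - 11710) = (2112 - 8344)/(-6330) = -6232*(-1/6330) = 3116/3165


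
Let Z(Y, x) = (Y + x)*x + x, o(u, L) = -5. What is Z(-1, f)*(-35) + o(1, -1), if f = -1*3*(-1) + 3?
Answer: -1265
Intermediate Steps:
f = 6 (f = -3*(-1) + 3 = 3 + 3 = 6)
Z(Y, x) = x + x*(Y + x) (Z(Y, x) = x*(Y + x) + x = x + x*(Y + x))
Z(-1, f)*(-35) + o(1, -1) = (6*(1 - 1 + 6))*(-35) - 5 = (6*6)*(-35) - 5 = 36*(-35) - 5 = -1260 - 5 = -1265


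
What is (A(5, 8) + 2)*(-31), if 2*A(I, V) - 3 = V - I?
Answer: -155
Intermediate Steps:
A(I, V) = 3/2 + V/2 - I/2 (A(I, V) = 3/2 + (V - I)/2 = 3/2 + (V/2 - I/2) = 3/2 + V/2 - I/2)
(A(5, 8) + 2)*(-31) = ((3/2 + (½)*8 - ½*5) + 2)*(-31) = ((3/2 + 4 - 5/2) + 2)*(-31) = (3 + 2)*(-31) = 5*(-31) = -155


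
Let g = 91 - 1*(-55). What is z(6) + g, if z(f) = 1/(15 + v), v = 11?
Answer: 3797/26 ≈ 146.04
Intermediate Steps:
z(f) = 1/26 (z(f) = 1/(15 + 11) = 1/26)
g = 146 (g = 91 + 55 = 146)
z(6) + g = 1/26 + 146 = 3797/26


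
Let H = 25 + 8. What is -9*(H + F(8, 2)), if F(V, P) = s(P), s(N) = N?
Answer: -315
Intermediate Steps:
H = 33
F(V, P) = P
-9*(H + F(8, 2)) = -9*(33 + 2) = -9*35 = -315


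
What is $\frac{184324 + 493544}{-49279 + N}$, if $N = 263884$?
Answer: $\frac{225956}{71535} \approx 3.1587$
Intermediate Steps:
$\frac{184324 + 493544}{-49279 + N} = \frac{184324 + 493544}{-49279 + 263884} = \frac{677868}{214605} = 677868 \cdot \frac{1}{214605} = \frac{225956}{71535}$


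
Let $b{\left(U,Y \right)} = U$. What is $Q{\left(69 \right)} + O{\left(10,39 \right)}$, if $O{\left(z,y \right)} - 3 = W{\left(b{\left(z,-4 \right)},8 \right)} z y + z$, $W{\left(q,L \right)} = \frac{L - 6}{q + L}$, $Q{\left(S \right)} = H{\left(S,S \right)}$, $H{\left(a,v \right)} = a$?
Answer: $\frac{376}{3} \approx 125.33$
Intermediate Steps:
$Q{\left(S \right)} = S$
$W{\left(q,L \right)} = \frac{-6 + L}{L + q}$
$O{\left(z,y \right)} = 3 + z + \frac{2 y z}{8 + z}$ ($O{\left(z,y \right)} = 3 + \left(\frac{-6 + 8}{8 + z} z y + z\right) = 3 + \left(\frac{1}{8 + z} 2 z y + z\right) = 3 + \left(\frac{2}{8 + z} z y + z\right) = 3 + \left(\frac{2 z}{8 + z} y + z\right) = 3 + \left(\frac{2 y z}{8 + z} + z\right) = 3 + \left(z + \frac{2 y z}{8 + z}\right) = 3 + z + \frac{2 y z}{8 + z}$)
$Q{\left(69 \right)} + O{\left(10,39 \right)} = 69 + \frac{\left(3 + 10\right) \left(8 + 10\right) + 2 \cdot 39 \cdot 10}{8 + 10} = 69 + \frac{13 \cdot 18 + 780}{18} = 69 + \frac{234 + 780}{18} = 69 + \frac{1}{18} \cdot 1014 = 69 + \frac{169}{3} = \frac{376}{3}$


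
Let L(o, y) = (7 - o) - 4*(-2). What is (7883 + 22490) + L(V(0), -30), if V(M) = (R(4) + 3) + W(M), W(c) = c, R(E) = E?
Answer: 30381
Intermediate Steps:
V(M) = 7 + M (V(M) = (4 + 3) + M = 7 + M)
L(o, y) = 15 - o (L(o, y) = (7 - o) + 8 = 15 - o)
(7883 + 22490) + L(V(0), -30) = (7883 + 22490) + (15 - (7 + 0)) = 30373 + (15 - 1*7) = 30373 + (15 - 7) = 30373 + 8 = 30381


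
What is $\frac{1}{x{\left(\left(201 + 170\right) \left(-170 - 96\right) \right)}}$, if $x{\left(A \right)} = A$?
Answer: $- \frac{1}{98686} \approx -1.0133 \cdot 10^{-5}$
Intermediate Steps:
$\frac{1}{x{\left(\left(201 + 170\right) \left(-170 - 96\right) \right)}} = \frac{1}{\left(201 + 170\right) \left(-170 - 96\right)} = \frac{1}{371 \left(-266\right)} = \frac{1}{-98686} = - \frac{1}{98686}$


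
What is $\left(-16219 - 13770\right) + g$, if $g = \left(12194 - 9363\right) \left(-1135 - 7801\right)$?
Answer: $-25327805$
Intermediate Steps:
$g = -25297816$ ($g = 2831 \left(-8936\right) = -25297816$)
$\left(-16219 - 13770\right) + g = \left(-16219 - 13770\right) - 25297816 = -29989 - 25297816 = -25327805$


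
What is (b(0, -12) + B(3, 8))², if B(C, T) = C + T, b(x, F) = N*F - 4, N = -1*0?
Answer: 49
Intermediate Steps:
N = 0
b(x, F) = -4 (b(x, F) = 0*F - 4 = 0 - 4 = -4)
(b(0, -12) + B(3, 8))² = (-4 + (3 + 8))² = (-4 + 11)² = 7² = 49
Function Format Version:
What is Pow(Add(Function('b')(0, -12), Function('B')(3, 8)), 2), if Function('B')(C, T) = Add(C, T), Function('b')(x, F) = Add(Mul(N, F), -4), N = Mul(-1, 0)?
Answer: 49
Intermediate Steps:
N = 0
Function('b')(x, F) = -4 (Function('b')(x, F) = Add(Mul(0, F), -4) = Add(0, -4) = -4)
Pow(Add(Function('b')(0, -12), Function('B')(3, 8)), 2) = Pow(Add(-4, Add(3, 8)), 2) = Pow(Add(-4, 11), 2) = Pow(7, 2) = 49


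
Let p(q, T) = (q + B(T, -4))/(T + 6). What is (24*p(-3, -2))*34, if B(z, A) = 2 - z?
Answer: 204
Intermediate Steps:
p(q, T) = (2 + q - T)/(6 + T) (p(q, T) = (q + (2 - T))/(T + 6) = (2 + q - T)/(6 + T))
(24*p(-3, -2))*34 = (24*((2 - 3 - 1*(-2))/(6 - 2)))*34 = (24*((2 - 3 + 2)/4))*34 = (24*((¼)*1))*34 = (24*(¼))*34 = 6*34 = 204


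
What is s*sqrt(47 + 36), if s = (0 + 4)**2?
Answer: 16*sqrt(83) ≈ 145.77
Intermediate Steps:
s = 16 (s = 4**2 = 16)
s*sqrt(47 + 36) = 16*sqrt(47 + 36) = 16*sqrt(83)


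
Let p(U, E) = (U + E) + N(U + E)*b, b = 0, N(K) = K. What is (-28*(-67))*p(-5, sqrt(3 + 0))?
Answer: -9380 + 1876*sqrt(3) ≈ -6130.7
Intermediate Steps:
p(U, E) = E + U (p(U, E) = (U + E) + (U + E)*0 = (E + U) + (E + U)*0 = (E + U) + 0 = E + U)
(-28*(-67))*p(-5, sqrt(3 + 0)) = (-28*(-67))*(sqrt(3 + 0) - 5) = 1876*(sqrt(3) - 5) = 1876*(-5 + sqrt(3)) = -9380 + 1876*sqrt(3)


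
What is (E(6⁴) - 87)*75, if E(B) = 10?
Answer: -5775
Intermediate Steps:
(E(6⁴) - 87)*75 = (10 - 87)*75 = -77*75 = -5775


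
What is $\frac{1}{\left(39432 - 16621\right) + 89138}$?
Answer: $\frac{1}{111949} \approx 8.9326 \cdot 10^{-6}$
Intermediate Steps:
$\frac{1}{\left(39432 - 16621\right) + 89138} = \frac{1}{22811 + 89138} = \frac{1}{111949}$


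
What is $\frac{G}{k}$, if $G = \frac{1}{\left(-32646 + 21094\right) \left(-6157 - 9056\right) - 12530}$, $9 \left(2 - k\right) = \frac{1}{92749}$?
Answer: $\frac{834741}{293374633964126} \approx 2.8453 \cdot 10^{-9}$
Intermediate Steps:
$k = \frac{1669481}{834741}$ ($k = 2 - \frac{1}{9 \cdot 92749} = 2 - \frac{1}{834741} = \frac{1669481}{834741} \approx 2.0$)
$G = \frac{1}{175728046}$ ($G = \frac{1}{\left(-11552\right) \left(-15213\right) - 12530} = \frac{1}{175740576 - 12530} = \frac{1}{175728046} \approx 5.6906 \cdot 10^{-9}$)
$\frac{G}{k} = \frac{1}{175728046 \cdot \frac{1669481}{834741}} = \frac{1}{175728046} \cdot \frac{834741}{1669481} = \frac{834741}{293374633964126}$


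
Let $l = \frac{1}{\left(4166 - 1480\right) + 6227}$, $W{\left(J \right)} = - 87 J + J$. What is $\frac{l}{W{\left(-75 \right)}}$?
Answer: $\frac{1}{57488850} \approx 1.7395 \cdot 10^{-8}$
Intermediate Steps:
$W{\left(J \right)} = - 86 J$
$l = \frac{1}{8913}$ ($l = \frac{1}{\left(4166 - 1480\right) + 6227} = \frac{1}{2686 + 6227} = \frac{1}{8913} \approx 0.0001122$)
$\frac{l}{W{\left(-75 \right)}} = \frac{1}{8913 \left(\left(-86\right) \left(-75\right)\right)} = \frac{1}{8913 \cdot 6450} = \frac{1}{8913} \cdot \frac{1}{6450} = \frac{1}{57488850}$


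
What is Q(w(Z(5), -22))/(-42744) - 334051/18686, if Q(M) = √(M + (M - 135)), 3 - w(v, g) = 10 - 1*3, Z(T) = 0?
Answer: -334051/18686 - I*√143/42744 ≈ -17.877 - 0.00027976*I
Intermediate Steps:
w(v, g) = -4 (w(v, g) = 3 - (10 - 1*3) = 3 - (10 - 3) = 3 - 1*7 = 3 - 7 = -4)
Q(M) = √(-135 + 2*M) (Q(M) = √(M + (-135 + M)) = √(-135 + 2*M))
Q(w(Z(5), -22))/(-42744) - 334051/18686 = √(-135 + 2*(-4))/(-42744) - 334051/18686 = √(-135 - 8)*(-1/42744) - 334051*1/18686 = √(-143)*(-1/42744) - 334051/18686 = (I*√143)*(-1/42744) - 334051/18686 = -I*√143/42744 - 334051/18686 = -334051/18686 - I*√143/42744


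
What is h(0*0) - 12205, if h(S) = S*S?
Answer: -12205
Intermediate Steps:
h(S) = S²
h(0*0) - 12205 = (0*0)² - 12205 = 0² - 12205 = 0 - 12205 = -12205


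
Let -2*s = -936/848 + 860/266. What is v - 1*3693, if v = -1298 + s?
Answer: -140756255/28196 ≈ -4992.1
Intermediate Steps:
s = -30019/28196 (s = -(-936/848 + 860/266)/2 = -(-936*1/848 + 860*(1/266))/2 = -(-117/106 + 430/133)/2 = -½*30019/14098 = -30019/28196 ≈ -1.0647)
v = -36628427/28196 (v = -1298 - 30019/28196 = -36628427/28196 ≈ -1299.1)
v - 1*3693 = -36628427/28196 - 1*3693 = -36628427/28196 - 3693 = -140756255/28196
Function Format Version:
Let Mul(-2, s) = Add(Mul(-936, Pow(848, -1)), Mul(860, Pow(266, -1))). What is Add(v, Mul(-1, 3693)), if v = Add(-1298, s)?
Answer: Rational(-140756255, 28196) ≈ -4992.1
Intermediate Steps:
s = Rational(-30019, 28196) (s = Mul(Rational(-1, 2), Add(Mul(-936, Pow(848, -1)), Mul(860, Pow(266, -1)))) = Mul(Rational(-1, 2), Add(Mul(-936, Rational(1, 848)), Mul(860, Rational(1, 266)))) = Mul(Rational(-1, 2), Add(Rational(-117, 106), Rational(430, 133))) = Mul(Rational(-1, 2), Rational(30019, 14098)) = Rational(-30019, 28196) ≈ -1.0647)
v = Rational(-36628427, 28196) (v = Add(-1298, Rational(-30019, 28196)) = Rational(-36628427, 28196) ≈ -1299.1)
Add(v, Mul(-1, 3693)) = Add(Rational(-36628427, 28196), Mul(-1, 3693)) = Add(Rational(-36628427, 28196), -3693) = Rational(-140756255, 28196)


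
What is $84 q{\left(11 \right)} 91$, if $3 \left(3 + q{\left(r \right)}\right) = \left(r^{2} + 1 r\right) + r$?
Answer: $341432$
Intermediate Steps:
$q{\left(r \right)} = -3 + \frac{r^{2}}{3} + \frac{2 r}{3}$ ($q{\left(r \right)} = -3 + \frac{\left(r^{2} + 1 r\right) + r}{3} = -3 + \frac{\left(r^{2} + r\right) + r}{3} = -3 + \frac{\left(r + r^{2}\right) + r}{3} = -3 + \frac{r^{2} + 2 r}{3} = -3 + \left(\frac{r^{2}}{3} + \frac{2 r}{3}\right) = -3 + \frac{r^{2}}{3} + \frac{2 r}{3}$)
$84 q{\left(11 \right)} 91 = 84 \left(-3 + \frac{11^{2}}{3} + \frac{2}{3} \cdot 11\right) 91 = 84 \left(-3 + \frac{1}{3} \cdot 121 + \frac{22}{3}\right) 91 = 84 \left(-3 + \frac{121}{3} + \frac{22}{3}\right) 91 = 84 \cdot \frac{134}{3} \cdot 91 = 3752 \cdot 91 = 341432$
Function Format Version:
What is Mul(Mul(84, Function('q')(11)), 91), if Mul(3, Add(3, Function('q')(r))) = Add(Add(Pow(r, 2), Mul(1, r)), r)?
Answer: 341432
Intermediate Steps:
Function('q')(r) = Add(-3, Mul(Rational(1, 3), Pow(r, 2)), Mul(Rational(2, 3), r)) (Function('q')(r) = Add(-3, Mul(Rational(1, 3), Add(Add(Pow(r, 2), Mul(1, r)), r))) = Add(-3, Mul(Rational(1, 3), Add(Add(Pow(r, 2), r), r))) = Add(-3, Mul(Rational(1, 3), Add(Add(r, Pow(r, 2)), r))) = Add(-3, Mul(Rational(1, 3), Add(Pow(r, 2), Mul(2, r)))) = Add(-3, Add(Mul(Rational(1, 3), Pow(r, 2)), Mul(Rational(2, 3), r))) = Add(-3, Mul(Rational(1, 3), Pow(r, 2)), Mul(Rational(2, 3), r)))
Mul(Mul(84, Function('q')(11)), 91) = Mul(Mul(84, Add(-3, Mul(Rational(1, 3), Pow(11, 2)), Mul(Rational(2, 3), 11))), 91) = Mul(Mul(84, Add(-3, Mul(Rational(1, 3), 121), Rational(22, 3))), 91) = Mul(Mul(84, Add(-3, Rational(121, 3), Rational(22, 3))), 91) = Mul(Mul(84, Rational(134, 3)), 91) = Mul(3752, 91) = 341432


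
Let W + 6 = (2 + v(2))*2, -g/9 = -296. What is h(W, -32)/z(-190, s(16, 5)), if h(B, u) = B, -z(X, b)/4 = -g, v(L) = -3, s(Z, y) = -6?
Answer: -1/1332 ≈ -0.00075075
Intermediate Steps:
g = 2664 (g = -9*(-296) = 2664)
W = -8 (W = -6 + (2 - 3)*2 = -6 - 1*2 = -6 - 2 = -8)
z(X, b) = 10656 (z(X, b) = -(-4)*2664 = -4*(-2664) = 10656)
h(W, -32)/z(-190, s(16, 5)) = -8/10656 = -8*1/10656 = -1/1332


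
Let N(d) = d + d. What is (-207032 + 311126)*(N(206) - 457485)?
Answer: -47578556862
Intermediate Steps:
N(d) = 2*d
(-207032 + 311126)*(N(206) - 457485) = (-207032 + 311126)*(2*206 - 457485) = 104094*(412 - 457485) = 104094*(-457073) = -47578556862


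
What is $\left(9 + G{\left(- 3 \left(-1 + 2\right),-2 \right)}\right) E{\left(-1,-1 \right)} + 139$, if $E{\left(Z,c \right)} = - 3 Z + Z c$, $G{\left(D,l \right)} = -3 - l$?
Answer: $171$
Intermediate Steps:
$\left(9 + G{\left(- 3 \left(-1 + 2\right),-2 \right)}\right) E{\left(-1,-1 \right)} + 139 = \left(9 - 1\right) \left(- (-3 - 1)\right) + 139 = \left(9 + \left(-3 + 2\right)\right) \left(\left(-1\right) \left(-4\right)\right) + 139 = \left(9 - 1\right) 4 + 139 = 8 \cdot 4 + 139 = 32 + 139 = 171$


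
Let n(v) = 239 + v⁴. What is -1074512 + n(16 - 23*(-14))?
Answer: 13050617263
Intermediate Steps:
-1074512 + n(16 - 23*(-14)) = -1074512 + (239 + (16 - 23*(-14))⁴) = -1074512 + (239 + (16 + 322)⁴) = -1074512 + (239 + 338⁴) = -1074512 + (239 + 13051691536) = -1074512 + 13051691775 = 13050617263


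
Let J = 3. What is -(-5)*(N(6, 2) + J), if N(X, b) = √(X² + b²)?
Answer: 15 + 10*√10 ≈ 46.623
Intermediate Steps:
-(-5)*(N(6, 2) + J) = -(-5)*(√(6² + 2²) + 3) = -(-5)*(√(36 + 4) + 3) = -(-5)*(√40 + 3) = -(-5)*(2*√10 + 3) = -(-5)*(3 + 2*√10) = -(-15 - 10*√10) = 15 + 10*√10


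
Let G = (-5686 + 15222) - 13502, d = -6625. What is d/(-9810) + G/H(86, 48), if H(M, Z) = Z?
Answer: -643141/7848 ≈ -81.950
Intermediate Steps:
G = -3966 (G = 9536 - 13502 = -3966)
d/(-9810) + G/H(86, 48) = -6625/(-9810) - 3966/48 = -6625*(-1/9810) - 3966*1/48 = 1325/1962 - 661/8 = -643141/7848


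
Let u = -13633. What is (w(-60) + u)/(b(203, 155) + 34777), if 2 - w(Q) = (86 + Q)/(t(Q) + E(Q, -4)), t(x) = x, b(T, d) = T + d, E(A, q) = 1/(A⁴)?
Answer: -10599128626369/27320975964865 ≈ -0.38795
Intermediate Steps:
E(A, q) = A⁻⁴
w(Q) = 2 - (86 + Q)/(Q + Q⁻⁴)
(w(-60) + u)/(b(203, 155) + 34777) = ((2 + (-60)⁴*(-86 - 60))/(1 + (-60)⁵) - 13633)/((203 + 155) + 34777) = ((2 + 12960000*(-146))/(1 - 777600000) - 13633)/(358 + 34777) = ((2 - 1892160000)/(-777599999) - 13633)/35135 = (-1/777599999*(-1892159998) - 13633)*(1/35135) = (1892159998/777599999 - 13633)*(1/35135) = -10599128626369/777599999*1/35135 = -10599128626369/27320975964865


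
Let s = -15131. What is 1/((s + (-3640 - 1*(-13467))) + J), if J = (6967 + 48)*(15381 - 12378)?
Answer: 1/21060741 ≈ 4.7482e-8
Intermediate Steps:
J = 21066045 (J = 7015*3003 = 21066045)
1/((s + (-3640 - 1*(-13467))) + J) = 1/((-15131 + (-3640 - 1*(-13467))) + 21066045) = 1/((-15131 + (-3640 + 13467)) + 21066045) = 1/((-15131 + 9827) + 21066045) = 1/(-5304 + 21066045) = 1/21060741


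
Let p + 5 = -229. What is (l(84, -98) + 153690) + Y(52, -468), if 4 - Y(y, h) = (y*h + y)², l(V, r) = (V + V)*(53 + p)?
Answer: -589589370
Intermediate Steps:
p = -234 (p = -5 - 229 = -234)
l(V, r) = -362*V (l(V, r) = (V + V)*(53 - 234) = (2*V)*(-181) = -362*V)
Y(y, h) = 4 - (y + h*y)² (Y(y, h) = 4 - (y*h + y)² = 4 - (h*y + y)² = 4 - (y + h*y)²)
(l(84, -98) + 153690) + Y(52, -468) = (-362*84 + 153690) + (4 - 1*52²*(1 - 468)²) = (-30408 + 153690) + (4 - 1*2704*(-467)²) = 123282 + (4 - 1*2704*218089) = 123282 + (4 - 589712656) = 123282 - 589712652 = -589589370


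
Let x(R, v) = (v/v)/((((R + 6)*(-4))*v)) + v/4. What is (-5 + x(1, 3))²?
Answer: 32041/1764 ≈ 18.164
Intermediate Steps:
x(R, v) = v/4 + 1/(v*(-24 - 4*R)) (x(R, v) = 1/(((6 + R)*(-4))*v) + v*(¼) = 1/((-24 - 4*R)*v) + v/4 = 1/(v*(-24 - 4*R)) + v/4 = v/4 + 1/(v*(-24 - 4*R)))
(-5 + x(1, 3))² = (-5 + (¼)*(-1 + 6*3² + 1*3²)/(3*(6 + 1)))² = (-5 + (¼)*(⅓)*(-1 + 6*9 + 1*9)/7)² = (-5 + (¼)*(⅓)*(⅐)*(-1 + 54 + 9))² = (-5 + (¼)*(⅓)*(⅐)*62)² = (-5 + 31/42)² = (-179/42)² = 32041/1764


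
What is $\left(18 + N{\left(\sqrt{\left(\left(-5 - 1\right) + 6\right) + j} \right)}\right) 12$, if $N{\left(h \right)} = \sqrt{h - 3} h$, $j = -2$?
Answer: $216 + 12 i \sqrt{2} \sqrt{-3 + i \sqrt{2}} \approx 185.84 + 6.7523 i$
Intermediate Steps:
$N{\left(h \right)} = h \sqrt{-3 + h}$ ($N{\left(h \right)} = \sqrt{-3 + h} h = h \sqrt{-3 + h}$)
$\left(18 + N{\left(\sqrt{\left(\left(-5 - 1\right) + 6\right) + j} \right)}\right) 12 = \left(18 + \sqrt{\left(\left(-5 - 1\right) + 6\right) - 2} \sqrt{-3 + \sqrt{\left(\left(-5 - 1\right) + 6\right) - 2}}\right) 12 = \left(18 + \sqrt{\left(-6 + 6\right) - 2} \sqrt{-3 + \sqrt{\left(-6 + 6\right) - 2}}\right) 12 = \left(18 + \sqrt{0 - 2} \sqrt{-3 + \sqrt{0 - 2}}\right) 12 = \left(18 + \sqrt{-2} \sqrt{-3 + \sqrt{-2}}\right) 12 = \left(18 + i \sqrt{2} \sqrt{-3 + i \sqrt{2}}\right) 12 = 216 + 12 i \sqrt{2} \sqrt{-3 + i \sqrt{2}}$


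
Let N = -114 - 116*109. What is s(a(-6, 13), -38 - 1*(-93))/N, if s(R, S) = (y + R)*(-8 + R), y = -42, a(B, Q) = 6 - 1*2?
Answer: -76/6379 ≈ -0.011914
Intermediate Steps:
a(B, Q) = 4 (a(B, Q) = 6 - 2 = 4)
s(R, S) = (-42 + R)*(-8 + R)
N = -12758 (N = -114 - 12644 = -12758)
s(a(-6, 13), -38 - 1*(-93))/N = (336 + 4**2 - 50*4)/(-12758) = (336 + 16 - 200)*(-1/12758) = 152*(-1/12758) = -76/6379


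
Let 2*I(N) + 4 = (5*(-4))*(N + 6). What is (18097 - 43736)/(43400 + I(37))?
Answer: -25639/42968 ≈ -0.59670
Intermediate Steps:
I(N) = -62 - 10*N (I(N) = -2 + ((5*(-4))*(N + 6))/2 = -2 + (-20*(6 + N))/2 = -2 + (-120 - 20*N)/2 = -2 + (-60 - 10*N) = -62 - 10*N)
(18097 - 43736)/(43400 + I(37)) = (18097 - 43736)/(43400 + (-62 - 10*37)) = -25639/(43400 + (-62 - 370)) = -25639/(43400 - 432) = -25639/42968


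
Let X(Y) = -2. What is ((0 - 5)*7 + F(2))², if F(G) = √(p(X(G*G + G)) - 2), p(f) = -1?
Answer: (-35 + I*√3)² ≈ 1222.0 - 121.24*I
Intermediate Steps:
F(G) = I*√3 (F(G) = √(-1 - 2) = √(-3) = I*√3)
((0 - 5)*7 + F(2))² = ((0 - 5)*7 + I*√3)² = (-5*7 + I*√3)² = (-35 + I*√3)²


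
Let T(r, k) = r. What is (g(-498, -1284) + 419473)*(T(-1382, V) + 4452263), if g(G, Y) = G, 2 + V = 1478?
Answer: 1864807866975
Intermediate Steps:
V = 1476 (V = -2 + 1478 = 1476)
(g(-498, -1284) + 419473)*(T(-1382, V) + 4452263) = (-498 + 419473)*(-1382 + 4452263) = 418975*4450881 = 1864807866975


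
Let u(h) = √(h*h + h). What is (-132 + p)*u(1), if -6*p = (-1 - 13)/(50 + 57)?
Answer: -42365*√2/321 ≈ -186.65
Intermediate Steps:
u(h) = √(h + h²) (u(h) = √(h² + h) = √(h + h²))
p = 7/321 (p = -(-1 - 13)/(6*(50 + 57)) = -(-7)/(3*107) = -⅙*(-14/107) = 7/321 ≈ 0.021807)
(-132 + p)*u(1) = (-132 + 7/321)*√(1*(1 + 1)) = -42365*√2/321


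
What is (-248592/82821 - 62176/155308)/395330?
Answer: -1823241868/211876518330685 ≈ -8.6052e-6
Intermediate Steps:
(-248592/82821 - 62176/155308)/395330 = (-248592*1/82821 - 62176*1/155308)*(1/395330) = (-82864/27607 - 15544/38827)*(1/395330) = -3646483736/1071896989*1/395330 = -1823241868/211876518330685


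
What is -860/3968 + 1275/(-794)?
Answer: -717755/393824 ≈ -1.8225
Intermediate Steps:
-860/3968 + 1275/(-794) = -860*1/3968 + 1275*(-1/794) = -215/992 - 1275/794 = -717755/393824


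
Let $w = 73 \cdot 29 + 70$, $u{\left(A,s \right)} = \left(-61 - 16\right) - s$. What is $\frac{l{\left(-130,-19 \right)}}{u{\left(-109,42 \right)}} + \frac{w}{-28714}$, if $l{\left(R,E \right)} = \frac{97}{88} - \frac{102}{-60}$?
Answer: $- \frac{10708263}{107390360} \approx -0.099713$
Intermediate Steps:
$u{\left(A,s \right)} = -77 - s$ ($u{\left(A,s \right)} = \left(-61 - 16\right) - s = -77 - s$)
$l{\left(R,E \right)} = \frac{1233}{440}$ ($l{\left(R,E \right)} = 97 \cdot \frac{1}{88} - - \frac{17}{10} = \frac{97}{88} + \frac{17}{10} = \frac{1233}{440}$)
$w = 2187$ ($w = 2117 + 70 = 2187$)
$\frac{l{\left(-130,-19 \right)}}{u{\left(-109,42 \right)}} + \frac{w}{-28714} = \frac{1233}{440 \left(-77 - 42\right)} + \frac{2187}{-28714} = \frac{1233}{440 \left(-77 - 42\right)} + 2187 \left(- \frac{1}{28714}\right) = \frac{1233}{440 \left(-119\right)} - \frac{2187}{28714} = \frac{1233}{440} \left(- \frac{1}{119}\right) - \frac{2187}{28714} = - \frac{1233}{52360} - \frac{2187}{28714} = - \frac{10708263}{107390360}$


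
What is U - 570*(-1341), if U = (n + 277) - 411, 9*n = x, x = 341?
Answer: 6878465/9 ≈ 7.6427e+5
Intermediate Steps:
n = 341/9 (n = (⅑)*341 = 341/9 ≈ 37.889)
U = -865/9 (U = (341/9 + 277) - 411 = 2834/9 - 411 = -865/9 ≈ -96.111)
U - 570*(-1341) = -865/9 - 570*(-1341) = -865/9 + 764370 = 6878465/9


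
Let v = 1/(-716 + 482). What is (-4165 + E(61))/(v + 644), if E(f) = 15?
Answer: -194220/30139 ≈ -6.4441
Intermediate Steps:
v = -1/234 (v = 1/(-234) = -1/234 ≈ -0.0042735)
(-4165 + E(61))/(v + 644) = (-4165 + 15)/(-1/234 + 644) = -4150/150695/234 = -4150*234/150695 = -194220/30139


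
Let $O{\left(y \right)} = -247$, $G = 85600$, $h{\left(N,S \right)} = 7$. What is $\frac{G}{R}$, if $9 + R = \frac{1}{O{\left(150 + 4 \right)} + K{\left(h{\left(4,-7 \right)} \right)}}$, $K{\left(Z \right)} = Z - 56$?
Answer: $- \frac{5067520}{533} \approx -9507.5$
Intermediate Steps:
$K{\left(Z \right)} = -56 + Z$
$R = - \frac{2665}{296}$ ($R = -9 + \frac{1}{-247 + \left(-56 + 7\right)} = -9 + \frac{1}{-247 - 49} = -9 + \frac{1}{-296} = -9 - \frac{1}{296} = - \frac{2665}{296} \approx -9.0034$)
$\frac{G}{R} = \frac{85600}{- \frac{2665}{296}} = 85600 \left(- \frac{296}{2665}\right) = - \frac{5067520}{533}$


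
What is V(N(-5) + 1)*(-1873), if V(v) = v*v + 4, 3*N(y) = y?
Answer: -74920/9 ≈ -8324.4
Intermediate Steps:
N(y) = y/3
V(v) = 4 + v**2 (V(v) = v**2 + 4 = 4 + v**2)
V(N(-5) + 1)*(-1873) = (4 + ((1/3)*(-5) + 1)**2)*(-1873) = (4 + (-5/3 + 1)**2)*(-1873) = (4 + (-2/3)**2)*(-1873) = (4 + 4/9)*(-1873) = (40/9)*(-1873) = -74920/9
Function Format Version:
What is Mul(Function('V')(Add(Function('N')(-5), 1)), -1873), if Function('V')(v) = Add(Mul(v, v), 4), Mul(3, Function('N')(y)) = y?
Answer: Rational(-74920, 9) ≈ -8324.4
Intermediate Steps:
Function('N')(y) = Mul(Rational(1, 3), y)
Function('V')(v) = Add(4, Pow(v, 2)) (Function('V')(v) = Add(Pow(v, 2), 4) = Add(4, Pow(v, 2)))
Mul(Function('V')(Add(Function('N')(-5), 1)), -1873) = Mul(Add(4, Pow(Add(Mul(Rational(1, 3), -5), 1), 2)), -1873) = Mul(Add(4, Pow(Add(Rational(-5, 3), 1), 2)), -1873) = Mul(Add(4, Pow(Rational(-2, 3), 2)), -1873) = Mul(Add(4, Rational(4, 9)), -1873) = Mul(Rational(40, 9), -1873) = Rational(-74920, 9)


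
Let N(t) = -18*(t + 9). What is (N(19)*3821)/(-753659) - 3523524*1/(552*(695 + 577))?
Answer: -108613157785/44098095408 ≈ -2.4630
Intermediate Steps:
N(t) = -162 - 18*t (N(t) = -18*(9 + t) = -162 - 18*t)
(N(19)*3821)/(-753659) - 3523524*1/(552*(695 + 577)) = ((-162 - 18*19)*3821)/(-753659) - 3523524*1/(552*(695 + 577)) = ((-162 - 342)*3821)*(-1/753659) - 3523524/(552*1272) = -504*3821*(-1/753659) - 3523524/702144 = -1925784*(-1/753659) - 3523524*1/702144 = 1925784/753659 - 293627/58512 = -108613157785/44098095408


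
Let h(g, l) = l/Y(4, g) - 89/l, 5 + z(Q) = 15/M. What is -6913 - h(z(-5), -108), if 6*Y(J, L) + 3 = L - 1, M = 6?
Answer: -9846977/1404 ≈ -7013.5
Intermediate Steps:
z(Q) = -5/2 (z(Q) = -5 + 15/6 = -5 + 15*(⅙) = -5 + 5/2 = -5/2)
Y(J, L) = -⅔ + L/6 (Y(J, L) = -½ + (L - 1)/6 = -½ + (-1 + L)/6 = -½ + (-⅙ + L/6) = -⅔ + L/6)
h(g, l) = -89/l + l/(-⅔ + g/6) (h(g, l) = l/(-⅔ + g/6) - 89/l = -89/l + l/(-⅔ + g/6))
-6913 - h(z(-5), -108) = -6913 - (356 - 89*(-5/2) + 6*(-108)²)/((-108)*(-4 - 5/2)) = -6913 - (-1)*(356 + 445/2 + 6*11664)/(108*(-13/2)) = -6913 - (-1)*(-2)*(356 + 445/2 + 69984)/(108*13) = -6913 - (-1)*(-2)*141125/(108*13*2) = -6913 - 1*141125/1404 = -6913 - 141125/1404 = -9846977/1404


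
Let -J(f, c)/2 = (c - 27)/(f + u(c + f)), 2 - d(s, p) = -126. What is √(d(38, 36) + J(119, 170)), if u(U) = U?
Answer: √1324419/102 ≈ 11.283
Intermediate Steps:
d(s, p) = 128 (d(s, p) = 2 - 1*(-126) = 2 + 126 = 128)
J(f, c) = -2*(-27 + c)/(c + 2*f) (J(f, c) = -2*(c - 27)/(f + (c + f)) = -2*(-27 + c)/(c + 2*f))
√(d(38, 36) + J(119, 170)) = √(128 + 2*(27 - 1*170)/(170 + 2*119)) = √(128 + 2*(27 - 170)/(170 + 238)) = √(128 + 2*(-143)/408) = √(128 + 2*(1/408)*(-143)) = √(128 - 143/204) = √(25969/204) = √1324419/102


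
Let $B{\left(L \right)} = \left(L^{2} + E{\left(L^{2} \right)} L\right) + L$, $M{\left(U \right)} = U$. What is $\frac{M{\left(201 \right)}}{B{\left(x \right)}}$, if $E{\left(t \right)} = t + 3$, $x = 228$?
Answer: $\frac{67}{3968416} \approx 1.6883 \cdot 10^{-5}$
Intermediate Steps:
$E{\left(t \right)} = 3 + t$
$B{\left(L \right)} = L + L^{2} + L \left(3 + L^{2}\right)$ ($B{\left(L \right)} = \left(L^{2} + \left(3 + L^{2}\right) L\right) + L = \left(L^{2} + L \left(3 + L^{2}\right)\right) + L = L + L^{2} + L \left(3 + L^{2}\right)$)
$\frac{M{\left(201 \right)}}{B{\left(x \right)}} = \frac{201}{228 \left(4 + 228 + 228^{2}\right)} = \frac{201}{228 \left(4 + 228 + 51984\right)} = \frac{201}{228 \cdot 52216} = \frac{201}{11905248} = 201 \cdot \frac{1}{11905248} = \frac{67}{3968416}$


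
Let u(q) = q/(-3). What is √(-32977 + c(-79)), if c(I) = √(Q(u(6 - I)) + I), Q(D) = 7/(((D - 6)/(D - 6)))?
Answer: √(-32977 + 6*I*√2) ≈ 0.023 + 181.6*I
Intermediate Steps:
u(q) = -q/3 (u(q) = q*(-⅓) = -q/3)
Q(D) = 7 (Q(D) = 7/(((-6 + D)/(-6 + D))) = 7/1 = 7*1 = 7)
c(I) = √(7 + I)
√(-32977 + c(-79)) = √(-32977 + √(7 - 79)) = √(-32977 + √(-72)) = √(-32977 + 6*I*√2)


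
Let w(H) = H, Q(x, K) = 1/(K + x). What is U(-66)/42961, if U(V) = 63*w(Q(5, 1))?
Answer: 21/85922 ≈ 0.00024441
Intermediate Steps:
U(V) = 21/2 (U(V) = 63/(1 + 5) = 63/6 = 63*(1/6) = 21/2)
U(-66)/42961 = (21/2)/42961 = (21/2)*(1/42961) = 21/85922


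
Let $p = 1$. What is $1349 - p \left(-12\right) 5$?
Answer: $1409$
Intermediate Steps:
$1349 - p \left(-12\right) 5 = 1349 - 1 \left(-12\right) 5 = 1349 - \left(-12\right) 5 = 1349 - -60 = 1349 + 60 = 1409$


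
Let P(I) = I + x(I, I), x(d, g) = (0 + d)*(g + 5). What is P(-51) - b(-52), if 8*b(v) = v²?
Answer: 1957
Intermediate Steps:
b(v) = v²/8
x(d, g) = d*(5 + g)
P(I) = I + I*(5 + I)
P(-51) - b(-52) = -51*(6 - 51) - (-52)²/8 = -51*(-45) - 2704/8 = 2295 - 1*338 = 2295 - 338 = 1957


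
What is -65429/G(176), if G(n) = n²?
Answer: -65429/30976 ≈ -2.1122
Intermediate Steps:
-65429/G(176) = -65429/(176²) = -65429/30976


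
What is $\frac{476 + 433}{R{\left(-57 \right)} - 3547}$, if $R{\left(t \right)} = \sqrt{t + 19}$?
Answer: $- \frac{1074741}{4193749} - \frac{303 i \sqrt{38}}{4193749} \approx -0.25627 - 0.00044538 i$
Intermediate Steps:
$R{\left(t \right)} = \sqrt{19 + t}$
$\frac{476 + 433}{R{\left(-57 \right)} - 3547} = \frac{476 + 433}{\sqrt{19 - 57} - 3547} = \frac{909}{\sqrt{-38} - 3547} = \frac{909}{i \sqrt{38} - 3547} = \frac{909}{-3547 + i \sqrt{38}}$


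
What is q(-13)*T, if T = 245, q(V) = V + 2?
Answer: -2695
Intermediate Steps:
q(V) = 2 + V
q(-13)*T = (2 - 13)*245 = -11*245 = -2695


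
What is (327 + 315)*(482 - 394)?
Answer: 56496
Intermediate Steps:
(327 + 315)*(482 - 394) = 642*88 = 56496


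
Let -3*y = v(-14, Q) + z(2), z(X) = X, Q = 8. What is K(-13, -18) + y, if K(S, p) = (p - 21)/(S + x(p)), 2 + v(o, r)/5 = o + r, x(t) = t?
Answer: 1295/93 ≈ 13.925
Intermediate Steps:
v(o, r) = -10 + 5*o + 5*r (v(o, r) = -10 + 5*(o + r) = -10 + (5*o + 5*r) = -10 + 5*o + 5*r)
K(S, p) = (-21 + p)/(S + p) (K(S, p) = (p - 21)/(S + p) = (-21 + p)/(S + p))
y = 38/3 (y = -((-10 + 5*(-14) + 5*8) + 2)/3 = -((-10 - 70 + 40) + 2)/3 = -(-40 + 2)/3 = -⅓*(-38) = 38/3 ≈ 12.667)
K(-13, -18) + y = (-21 - 18)/(-13 - 18) + 38/3 = -39/(-31) + 38/3 = -1/31*(-39) + 38/3 = 39/31 + 38/3 = 1295/93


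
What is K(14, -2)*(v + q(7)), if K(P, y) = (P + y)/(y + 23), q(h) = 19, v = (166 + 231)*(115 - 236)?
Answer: -192072/7 ≈ -27439.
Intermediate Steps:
v = -48037 (v = 397*(-121) = -48037)
K(P, y) = (P + y)/(23 + y)
K(14, -2)*(v + q(7)) = ((14 - 2)/(23 - 2))*(-48037 + 19) = (12/21)*(-48018) = ((1/21)*12)*(-48018) = (4/7)*(-48018) = -192072/7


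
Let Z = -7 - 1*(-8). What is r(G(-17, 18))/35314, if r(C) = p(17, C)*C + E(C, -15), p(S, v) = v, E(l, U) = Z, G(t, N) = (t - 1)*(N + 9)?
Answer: 236197/35314 ≈ 6.6885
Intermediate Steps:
Z = 1 (Z = -7 + 8 = 1)
G(t, N) = (-1 + t)*(9 + N)
E(l, U) = 1
r(C) = 1 + C² (r(C) = C*C + 1 = C² + 1 = 1 + C²)
r(G(-17, 18))/35314 = (1 + (-9 - 1*18 + 9*(-17) + 18*(-17))²)/35314 = (1 + (-9 - 18 - 153 - 306)²)*(1/35314) = (1 + (-486)²)*(1/35314) = (1 + 236196)*(1/35314) = 236197*(1/35314) = 236197/35314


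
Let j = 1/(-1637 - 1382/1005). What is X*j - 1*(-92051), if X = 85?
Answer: 151568053492/1646567 ≈ 92051.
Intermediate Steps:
j = -1005/1646567 (j = 1/(-1637 - 1382*1/1005) = 1/(-1637 - 1382/1005) = 1/(-1646567/1005) = -1005/1646567 ≈ -0.00061036)
X*j - 1*(-92051) = 85*(-1005/1646567) - 1*(-92051) = -85425/1646567 + 92051 = 151568053492/1646567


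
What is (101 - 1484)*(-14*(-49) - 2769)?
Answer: 2880789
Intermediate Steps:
(101 - 1484)*(-14*(-49) - 2769) = -1383*(686 - 2769) = -1383*(-2083) = 2880789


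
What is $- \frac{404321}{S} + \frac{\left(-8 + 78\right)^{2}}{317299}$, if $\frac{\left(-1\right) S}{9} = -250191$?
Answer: $- \frac{117257225879}{714468186981} \approx -0.16412$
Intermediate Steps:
$S = 2251719$ ($S = \left(-9\right) \left(-250191\right) = 2251719$)
$- \frac{404321}{S} + \frac{\left(-8 + 78\right)^{2}}{317299} = - \frac{404321}{2251719} + \frac{\left(-8 + 78\right)^{2}}{317299} = \left(-404321\right) \frac{1}{2251719} + 70^{2} \cdot \frac{1}{317299} = - \frac{404321}{2251719} + 4900 \cdot \frac{1}{317299} = - \frac{404321}{2251719} + \frac{4900}{317299} = - \frac{117257225879}{714468186981}$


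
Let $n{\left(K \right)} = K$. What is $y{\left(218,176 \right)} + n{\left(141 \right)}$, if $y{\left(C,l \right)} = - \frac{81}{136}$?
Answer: $\frac{19095}{136} \approx 140.4$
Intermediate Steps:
$y{\left(C,l \right)} = - \frac{81}{136}$ ($y{\left(C,l \right)} = \left(-81\right) \frac{1}{136} = - \frac{81}{136}$)
$y{\left(218,176 \right)} + n{\left(141 \right)} = - \frac{81}{136} + 141 = \frac{19095}{136}$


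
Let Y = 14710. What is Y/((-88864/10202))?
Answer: -37517855/22216 ≈ -1688.8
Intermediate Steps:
Y/((-88864/10202)) = 14710/((-88864/10202)) = 14710/((-88864*1/10202)) = 14710/(-44432/5101) = 14710*(-5101/44432) = -37517855/22216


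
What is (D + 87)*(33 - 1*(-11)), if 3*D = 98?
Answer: 15796/3 ≈ 5265.3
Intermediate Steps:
D = 98/3 (D = (⅓)*98 = 98/3 ≈ 32.667)
(D + 87)*(33 - 1*(-11)) = (98/3 + 87)*(33 - 1*(-11)) = 359*(33 + 11)/3 = (359/3)*44 = 15796/3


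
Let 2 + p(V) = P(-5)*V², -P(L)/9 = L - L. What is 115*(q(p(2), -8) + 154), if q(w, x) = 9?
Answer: 18745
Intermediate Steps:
P(L) = 0 (P(L) = -9*(L - L) = -9*0 = 0)
p(V) = -2 (p(V) = -2 + 0*V² = -2 + 0 = -2)
115*(q(p(2), -8) + 154) = 115*(9 + 154) = 115*163 = 18745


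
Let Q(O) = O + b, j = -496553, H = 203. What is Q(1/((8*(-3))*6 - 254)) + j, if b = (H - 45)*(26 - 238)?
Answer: -210959503/398 ≈ -5.3005e+5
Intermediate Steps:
b = -33496 (b = (203 - 45)*(26 - 238) = 158*(-212) = -33496)
Q(O) = -33496 + O (Q(O) = O - 33496 = -33496 + O)
Q(1/((8*(-3))*6 - 254)) + j = (-33496 + 1/((8*(-3))*6 - 254)) - 496553 = (-33496 + 1/(-24*6 - 254)) - 496553 = (-33496 + 1/(-144 - 254)) - 496553 = (-33496 + 1/(-398)) - 496553 = (-33496 - 1/398) - 496553 = -13331409/398 - 496553 = -210959503/398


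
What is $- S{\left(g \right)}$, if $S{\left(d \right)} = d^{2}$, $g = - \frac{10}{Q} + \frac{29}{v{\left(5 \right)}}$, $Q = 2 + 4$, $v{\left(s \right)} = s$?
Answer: $- \frac{3844}{225} \approx -17.084$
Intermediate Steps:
$Q = 6$
$g = \frac{62}{15}$ ($g = - \frac{10}{6} + \frac{29}{5} = \left(-10\right) \frac{1}{6} + 29 \cdot \frac{1}{5} = - \frac{5}{3} + \frac{29}{5} = \frac{62}{15} \approx 4.1333$)
$- S{\left(g \right)} = - \left(\frac{62}{15}\right)^{2} = \left(-1\right) \frac{3844}{225} = - \frac{3844}{225}$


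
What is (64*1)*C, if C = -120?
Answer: -7680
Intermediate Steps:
(64*1)*C = (64*1)*(-120) = 64*(-120) = -7680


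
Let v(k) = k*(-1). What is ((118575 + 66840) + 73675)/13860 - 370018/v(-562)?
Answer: -249142045/389466 ≈ -639.70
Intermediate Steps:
v(k) = -k
((118575 + 66840) + 73675)/13860 - 370018/v(-562) = ((118575 + 66840) + 73675)/13860 - 370018/((-1*(-562))) = (185415 + 73675)*(1/13860) - 370018/562 = 259090*(1/13860) - 370018*1/562 = 25909/1386 - 185009/281 = -249142045/389466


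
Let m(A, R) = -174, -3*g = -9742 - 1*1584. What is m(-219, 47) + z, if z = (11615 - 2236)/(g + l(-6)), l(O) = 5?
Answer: -1945197/11341 ≈ -171.52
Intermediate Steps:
g = 11326/3 (g = -(-9742 - 1*1584)/3 = -(-9742 - 1584)/3 = -1/3*(-11326) = 11326/3 ≈ 3775.3)
z = 28137/11341 (z = (11615 - 2236)/(11326/3 + 5) = 9379/(11341/3) = 9379*(3/11341) = 28137/11341 ≈ 2.4810)
m(-219, 47) + z = -174 + 28137/11341 = -1945197/11341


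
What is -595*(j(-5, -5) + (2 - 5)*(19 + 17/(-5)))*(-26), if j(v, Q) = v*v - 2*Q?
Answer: -182546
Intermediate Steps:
j(v, Q) = v² - 2*Q
-595*(j(-5, -5) + (2 - 5)*(19 + 17/(-5)))*(-26) = -595*(((-5)² - 2*(-5)) + (2 - 5)*(19 + 17/(-5)))*(-26) = -595*((25 + 10) - 3*(19 + 17*(-⅕)))*(-26) = -595*(35 - 3*(19 - 17/5))*(-26) = -595*(35 - 3*78/5)*(-26) = -595*(35 - 234/5)*(-26) = -(-7021)*(-26) = -595*1534/5 = -182546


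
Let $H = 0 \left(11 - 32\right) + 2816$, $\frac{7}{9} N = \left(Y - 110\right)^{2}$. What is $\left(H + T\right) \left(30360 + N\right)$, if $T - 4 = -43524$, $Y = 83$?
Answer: $- \frac{8917473024}{7} \approx -1.2739 \cdot 10^{9}$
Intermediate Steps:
$T = -43520$ ($T = 4 - 43524 = -43520$)
$N = \frac{6561}{7}$ ($N = \frac{9 \left(83 - 110\right)^{2}}{7} = \frac{9 \left(-27\right)^{2}}{7} = \frac{9}{7} \cdot 729 = \frac{6561}{7} \approx 937.29$)
$H = 2816$ ($H = 0 \left(-21\right) + 2816 = 0 + 2816 = 2816$)
$\left(H + T\right) \left(30360 + N\right) = \left(2816 - 43520\right) \left(30360 + \frac{6561}{7}\right) = \left(-40704\right) \frac{219081}{7} = - \frac{8917473024}{7}$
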